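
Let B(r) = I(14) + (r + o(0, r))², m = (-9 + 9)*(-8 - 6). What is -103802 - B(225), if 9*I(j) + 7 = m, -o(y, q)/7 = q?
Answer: -17336711/9 ≈ -1.9263e+6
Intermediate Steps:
m = 0 (m = 0*(-14) = 0)
o(y, q) = -7*q
I(j) = -7/9 (I(j) = -7/9 + (⅑)*0 = -7/9 + 0 = -7/9)
B(r) = -7/9 + 36*r² (B(r) = -7/9 + (r - 7*r)² = -7/9 + (-6*r)² = -7/9 + 36*r²)
-103802 - B(225) = -103802 - (-7/9 + 36*225²) = -103802 - (-7/9 + 36*50625) = -103802 - (-7/9 + 1822500) = -103802 - 1*16402493/9 = -103802 - 16402493/9 = -17336711/9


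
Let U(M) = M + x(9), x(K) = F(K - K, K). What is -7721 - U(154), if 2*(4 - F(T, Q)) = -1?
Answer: -15759/2 ≈ -7879.5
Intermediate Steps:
F(T, Q) = 9/2 (F(T, Q) = 4 - 1/2*(-1) = 4 + 1/2 = 9/2)
x(K) = 9/2
U(M) = 9/2 + M (U(M) = M + 9/2 = 9/2 + M)
-7721 - U(154) = -7721 - (9/2 + 154) = -7721 - 1*317/2 = -7721 - 317/2 = -15759/2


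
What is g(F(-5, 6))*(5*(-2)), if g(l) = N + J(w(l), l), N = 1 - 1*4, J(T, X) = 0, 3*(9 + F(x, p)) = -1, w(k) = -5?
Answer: 30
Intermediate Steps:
F(x, p) = -28/3 (F(x, p) = -9 + (1/3)*(-1) = -9 - 1/3 = -28/3)
N = -3 (N = 1 - 4 = -3)
g(l) = -3 (g(l) = -3 + 0 = -3)
g(F(-5, 6))*(5*(-2)) = -15*(-2) = -3*(-10) = 30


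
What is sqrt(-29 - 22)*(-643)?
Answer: -643*I*sqrt(51) ≈ -4591.9*I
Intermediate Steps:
sqrt(-29 - 22)*(-643) = sqrt(-51)*(-643) = (I*sqrt(51))*(-643) = -643*I*sqrt(51)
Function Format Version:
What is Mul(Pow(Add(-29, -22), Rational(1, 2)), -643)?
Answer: Mul(-643, I, Pow(51, Rational(1, 2))) ≈ Mul(-4591.9, I)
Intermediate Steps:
Mul(Pow(Add(-29, -22), Rational(1, 2)), -643) = Mul(Pow(-51, Rational(1, 2)), -643) = Mul(Mul(I, Pow(51, Rational(1, 2))), -643) = Mul(-643, I, Pow(51, Rational(1, 2)))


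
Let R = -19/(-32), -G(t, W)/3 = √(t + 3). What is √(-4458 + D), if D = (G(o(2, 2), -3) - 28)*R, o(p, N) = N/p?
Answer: I*√71651/4 ≈ 66.919*I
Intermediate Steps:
G(t, W) = -3*√(3 + t) (G(t, W) = -3*√(t + 3) = -3*√(3 + t))
R = 19/32 (R = -19*(-1/32) = 19/32 ≈ 0.59375)
D = -323/16 (D = (-3*√(3 + 2/2) - 28)*(19/32) = (-3*√(3 + 2*(½)) - 28)*(19/32) = (-3*√(3 + 1) - 28)*(19/32) = (-3*√4 - 28)*(19/32) = (-3*2 - 28)*(19/32) = (-6 - 28)*(19/32) = -34*19/32 = -323/16 ≈ -20.188)
√(-4458 + D) = √(-4458 - 323/16) = √(-71651/16) = I*√71651/4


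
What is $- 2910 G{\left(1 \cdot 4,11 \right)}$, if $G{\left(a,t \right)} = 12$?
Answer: $-34920$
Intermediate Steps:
$- 2910 G{\left(1 \cdot 4,11 \right)} = \left(-2910\right) 12 = -34920$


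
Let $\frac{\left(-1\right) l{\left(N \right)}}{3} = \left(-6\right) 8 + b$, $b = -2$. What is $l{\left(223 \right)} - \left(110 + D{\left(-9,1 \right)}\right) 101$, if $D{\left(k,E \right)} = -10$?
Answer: $-9950$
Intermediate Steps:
$l{\left(N \right)} = 150$ ($l{\left(N \right)} = - 3 \left(\left(-6\right) 8 - 2\right) = - 3 \left(-48 - 2\right) = \left(-3\right) \left(-50\right) = 150$)
$l{\left(223 \right)} - \left(110 + D{\left(-9,1 \right)}\right) 101 = 150 - \left(110 - 10\right) 101 = 150 - 100 \cdot 101 = 150 - 10100 = -9950$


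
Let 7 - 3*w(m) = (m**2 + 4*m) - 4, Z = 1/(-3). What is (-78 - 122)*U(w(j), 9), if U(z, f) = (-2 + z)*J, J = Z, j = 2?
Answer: -1400/9 ≈ -155.56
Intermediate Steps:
Z = -1/3 ≈ -0.33333
J = -1/3 ≈ -0.33333
w(m) = 11/3 - 4*m/3 - m**2/3 (w(m) = 7/3 - ((m**2 + 4*m) - 4)/3 = 7/3 - (-4 + m**2 + 4*m)/3 = 7/3 + (4/3 - 4*m/3 - m**2/3) = 11/3 - 4*m/3 - m**2/3)
U(z, f) = 2/3 - z/3 (U(z, f) = (-2 + z)*(-1/3) = 2/3 - z/3)
(-78 - 122)*U(w(j), 9) = (-78 - 122)*(2/3 - (11/3 - 4/3*2 - 1/3*2**2)/3) = -200*(2/3 - (11/3 - 8/3 - 1/3*4)/3) = -200*(2/3 - (11/3 - 8/3 - 4/3)/3) = -200*(2/3 - 1/3*(-1/3)) = -200*(2/3 + 1/9) = -200*7/9 = -1400/9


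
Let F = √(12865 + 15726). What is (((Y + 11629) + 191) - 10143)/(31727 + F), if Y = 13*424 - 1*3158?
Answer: 127891537/1006573938 - 4031*√28591/1006573938 ≈ 0.12638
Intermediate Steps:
F = √28591 ≈ 169.09
Y = 2354 (Y = 5512 - 3158 = 2354)
(((Y + 11629) + 191) - 10143)/(31727 + F) = (((2354 + 11629) + 191) - 10143)/(31727 + √28591) = ((13983 + 191) - 10143)/(31727 + √28591) = (14174 - 10143)/(31727 + √28591) = 4031/(31727 + √28591)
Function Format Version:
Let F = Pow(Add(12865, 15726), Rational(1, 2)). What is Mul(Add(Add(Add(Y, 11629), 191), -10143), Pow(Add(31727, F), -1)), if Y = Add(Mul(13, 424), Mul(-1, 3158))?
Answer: Add(Rational(127891537, 1006573938), Mul(Rational(-4031, 1006573938), Pow(28591, Rational(1, 2)))) ≈ 0.12638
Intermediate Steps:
F = Pow(28591, Rational(1, 2)) ≈ 169.09
Y = 2354 (Y = Add(5512, -3158) = 2354)
Mul(Add(Add(Add(Y, 11629), 191), -10143), Pow(Add(31727, F), -1)) = Mul(Add(Add(Add(2354, 11629), 191), -10143), Pow(Add(31727, Pow(28591, Rational(1, 2))), -1)) = Mul(Add(Add(13983, 191), -10143), Pow(Add(31727, Pow(28591, Rational(1, 2))), -1)) = Mul(Add(14174, -10143), Pow(Add(31727, Pow(28591, Rational(1, 2))), -1)) = Mul(4031, Pow(Add(31727, Pow(28591, Rational(1, 2))), -1))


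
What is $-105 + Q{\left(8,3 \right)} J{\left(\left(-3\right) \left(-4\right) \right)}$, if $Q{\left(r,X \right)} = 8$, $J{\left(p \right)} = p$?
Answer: $-9$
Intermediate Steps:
$-105 + Q{\left(8,3 \right)} J{\left(\left(-3\right) \left(-4\right) \right)} = -105 + 8 \left(\left(-3\right) \left(-4\right)\right) = -105 + 8 \cdot 12 = -105 + 96 = -9$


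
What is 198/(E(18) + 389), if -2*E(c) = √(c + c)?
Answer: 99/193 ≈ 0.51295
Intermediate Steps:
E(c) = -√2*√c/2 (E(c) = -√(c + c)/2 = -√2*√c/2)
198/(E(18) + 389) = 198/(-√2*√18/2 + 389) = 198/(-√2*3*√2/2 + 389) = 198/(-3 + 389) = 198/386 = 198*(1/386) = 99/193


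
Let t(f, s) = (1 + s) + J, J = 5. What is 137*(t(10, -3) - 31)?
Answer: -3836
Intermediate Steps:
t(f, s) = 6 + s (t(f, s) = (1 + s) + 5 = 6 + s)
137*(t(10, -3) - 31) = 137*((6 - 3) - 31) = 137*(3 - 31) = 137*(-28) = -3836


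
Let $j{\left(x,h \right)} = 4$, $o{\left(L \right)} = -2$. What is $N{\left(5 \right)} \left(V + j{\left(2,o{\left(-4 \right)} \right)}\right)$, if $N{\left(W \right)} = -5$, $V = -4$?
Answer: $0$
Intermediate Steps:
$N{\left(5 \right)} \left(V + j{\left(2,o{\left(-4 \right)} \right)}\right) = - 5 \left(-4 + 4\right) = \left(-5\right) 0 = 0$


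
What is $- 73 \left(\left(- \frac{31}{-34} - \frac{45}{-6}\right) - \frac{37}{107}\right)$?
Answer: $- \frac{1071056}{1819} \approx -588.82$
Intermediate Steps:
$- 73 \left(\left(- \frac{31}{-34} - \frac{45}{-6}\right) - \frac{37}{107}\right) = - 73 \left(\left(\left(-31\right) \left(- \frac{1}{34}\right) - - \frac{15}{2}\right) - \frac{37}{107}\right) = - 73 \left(\left(\frac{31}{34} + \frac{15}{2}\right) - \frac{37}{107}\right) = - 73 \left(\frac{143}{17} - \frac{37}{107}\right) = \left(-73\right) \frac{14672}{1819} = - \frac{1071056}{1819}$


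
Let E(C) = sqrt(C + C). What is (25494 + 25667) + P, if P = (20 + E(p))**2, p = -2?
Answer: 51557 + 80*I ≈ 51557.0 + 80.0*I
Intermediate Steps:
E(C) = sqrt(2)*sqrt(C) (E(C) = sqrt(2*C) = sqrt(2)*sqrt(C))
P = (20 + 2*I)**2 (P = (20 + sqrt(2)*sqrt(-2))**2 = (20 + sqrt(2)*(I*sqrt(2)))**2 = (20 + 2*I)**2 ≈ 396.0 + 80.0*I)
(25494 + 25667) + P = (25494 + 25667) + (396 + 80*I) = 51161 + (396 + 80*I) = 51557 + 80*I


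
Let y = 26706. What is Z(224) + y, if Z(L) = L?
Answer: 26930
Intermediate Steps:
Z(224) + y = 224 + 26706 = 26930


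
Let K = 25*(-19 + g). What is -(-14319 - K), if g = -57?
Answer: 12419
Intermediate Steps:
K = -1900 (K = 25*(-19 - 57) = 25*(-76) = -1900)
-(-14319 - K) = -(-14319 - 1*(-1900)) = -(-14319 + 1900) = -1*(-12419) = 12419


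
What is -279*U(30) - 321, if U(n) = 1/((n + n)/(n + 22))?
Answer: -2814/5 ≈ -562.80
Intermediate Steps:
U(n) = (22 + n)/(2*n) (U(n) = 1/((2*n)/(22 + n)) = 1/(2*n/(22 + n)) = (22 + n)/(2*n))
-279*U(30) - 321 = -279*(22 + 30)/(2*30) - 321 = -279*52/(2*30) - 321 = -279*13/15 - 321 = -1209/5 - 321 = -2814/5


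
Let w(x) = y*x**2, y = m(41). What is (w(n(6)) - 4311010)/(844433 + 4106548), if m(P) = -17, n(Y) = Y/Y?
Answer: -68429/78587 ≈ -0.87074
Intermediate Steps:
n(Y) = 1
y = -17
w(x) = -17*x**2
(w(n(6)) - 4311010)/(844433 + 4106548) = (-17*1**2 - 4311010)/(844433 + 4106548) = (-17*1 - 4311010)/4950981 = (-17 - 4311010)*(1/4950981) = -4311027*1/4950981 = -68429/78587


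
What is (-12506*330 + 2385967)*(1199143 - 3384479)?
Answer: 3804698385368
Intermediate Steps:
(-12506*330 + 2385967)*(1199143 - 3384479) = (-4126980 + 2385967)*(-2185336) = -1741013*(-2185336) = 3804698385368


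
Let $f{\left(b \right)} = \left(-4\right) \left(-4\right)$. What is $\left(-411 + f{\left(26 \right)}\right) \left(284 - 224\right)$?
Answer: $-23700$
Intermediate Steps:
$f{\left(b \right)} = 16$
$\left(-411 + f{\left(26 \right)}\right) \left(284 - 224\right) = \left(-411 + 16\right) \left(284 - 224\right) = \left(-395\right) 60 = -23700$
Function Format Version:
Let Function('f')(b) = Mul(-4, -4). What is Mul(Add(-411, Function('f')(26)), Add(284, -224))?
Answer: -23700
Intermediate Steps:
Function('f')(b) = 16
Mul(Add(-411, Function('f')(26)), Add(284, -224)) = Mul(Add(-411, 16), Add(284, -224)) = Mul(-395, 60) = -23700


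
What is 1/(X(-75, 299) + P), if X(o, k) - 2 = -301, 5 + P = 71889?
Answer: 1/71585 ≈ 1.3969e-5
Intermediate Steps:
P = 71884 (P = -5 + 71889 = 71884)
X(o, k) = -299 (X(o, k) = 2 - 301 = -299)
1/(X(-75, 299) + P) = 1/(-299 + 71884) = 1/71585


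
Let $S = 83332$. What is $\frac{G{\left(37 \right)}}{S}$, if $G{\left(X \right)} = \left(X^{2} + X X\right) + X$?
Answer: $\frac{2775}{83332} \approx 0.033301$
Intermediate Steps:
$G{\left(X \right)} = X + 2 X^{2}$ ($G{\left(X \right)} = \left(X^{2} + X^{2}\right) + X = 2 X^{2} + X = X + 2 X^{2}$)
$\frac{G{\left(37 \right)}}{S} = \frac{37 \left(1 + 2 \cdot 37\right)}{83332} = 37 \left(1 + 74\right) \frac{1}{83332} = 37 \cdot 75 \cdot \frac{1}{83332} = 2775 \cdot \frac{1}{83332} = \frac{2775}{83332}$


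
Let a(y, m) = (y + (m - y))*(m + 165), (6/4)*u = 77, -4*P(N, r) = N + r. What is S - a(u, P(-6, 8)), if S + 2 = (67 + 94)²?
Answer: 104005/4 ≈ 26001.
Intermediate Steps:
P(N, r) = -N/4 - r/4 (P(N, r) = -(N + r)/4 = -N/4 - r/4)
u = 154/3 (u = (⅔)*77 = 154/3 ≈ 51.333)
a(y, m) = m*(165 + m)
S = 25919 (S = -2 + (67 + 94)² = -2 + 161² = -2 + 25921 = 25919)
S - a(u, P(-6, 8)) = 25919 - (-¼*(-6) - ¼*8)*(165 + (-¼*(-6) - ¼*8)) = 25919 - (3/2 - 2)*(165 + (3/2 - 2)) = 25919 - (-1)*(165 - ½)/2 = 25919 - (-1)*329/(2*2) = 25919 - 1*(-329/4) = 25919 + 329/4 = 104005/4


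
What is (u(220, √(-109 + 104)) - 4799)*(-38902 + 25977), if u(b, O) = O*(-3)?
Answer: 62027075 + 38775*I*√5 ≈ 6.2027e+7 + 86704.0*I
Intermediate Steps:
u(b, O) = -3*O
(u(220, √(-109 + 104)) - 4799)*(-38902 + 25977) = (-3*√(-109 + 104) - 4799)*(-38902 + 25977) = (-3*I*√5 - 4799)*(-12925) = (-4799 - 3*I*√5)*(-12925) = 62027075 + 38775*I*√5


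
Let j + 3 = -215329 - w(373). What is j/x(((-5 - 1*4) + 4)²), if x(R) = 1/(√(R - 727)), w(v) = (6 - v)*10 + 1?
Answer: -634989*I*√78 ≈ -5.6081e+6*I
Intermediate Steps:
w(v) = 61 - 10*v (w(v) = (60 - 10*v) + 1 = 61 - 10*v)
x(R) = (-727 + R)^(-½) (x(R) = 1/(√(-727 + R)) = (-727 + R)^(-½))
j = -211663 (j = -3 + (-215329 - (61 - 10*373)) = -3 + (-215329 - (61 - 3730)) = -3 + (-215329 - 1*(-3669)) = -3 + (-215329 + 3669) = -3 - 211660 = -211663)
j/x(((-5 - 1*4) + 4)²) = -211663*√(-727 + ((-5 - 1*4) + 4)²) = -211663*√(-727 + ((-5 - 4) + 4)²) = -211663*√(-727 + (-9 + 4)²) = -211663*√(-727 + (-5)²) = -211663*√(-727 + 25) = -211663*3*I*√78 = -634989*I*√78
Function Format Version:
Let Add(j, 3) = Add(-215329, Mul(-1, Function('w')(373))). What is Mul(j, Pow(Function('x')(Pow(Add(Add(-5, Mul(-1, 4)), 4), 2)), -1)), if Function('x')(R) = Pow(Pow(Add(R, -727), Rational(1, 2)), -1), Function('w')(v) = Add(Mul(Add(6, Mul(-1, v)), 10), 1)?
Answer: Mul(-634989, I, Pow(78, Rational(1, 2))) ≈ Mul(-5.6081e+6, I)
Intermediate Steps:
Function('w')(v) = Add(61, Mul(-10, v)) (Function('w')(v) = Add(Add(60, Mul(-10, v)), 1) = Add(61, Mul(-10, v)))
Function('x')(R) = Pow(Add(-727, R), Rational(-1, 2)) (Function('x')(R) = Pow(Pow(Add(-727, R), Rational(1, 2)), -1) = Pow(Add(-727, R), Rational(-1, 2)))
j = -211663 (j = Add(-3, Add(-215329, Mul(-1, Add(61, Mul(-10, 373))))) = Add(-3, Add(-215329, Mul(-1, Add(61, -3730)))) = Add(-3, Add(-215329, Mul(-1, -3669))) = Add(-3, Add(-215329, 3669)) = Add(-3, -211660) = -211663)
Mul(j, Pow(Function('x')(Pow(Add(Add(-5, Mul(-1, 4)), 4), 2)), -1)) = Mul(-211663, Pow(Pow(Add(-727, Pow(Add(Add(-5, Mul(-1, 4)), 4), 2)), Rational(-1, 2)), -1)) = Mul(-211663, Pow(Pow(Add(-727, Pow(Add(Add(-5, -4), 4), 2)), Rational(-1, 2)), -1)) = Mul(-211663, Pow(Pow(Add(-727, Pow(Add(-9, 4), 2)), Rational(-1, 2)), -1)) = Mul(-211663, Pow(Pow(Add(-727, Pow(-5, 2)), Rational(-1, 2)), -1)) = Mul(-211663, Pow(Pow(Add(-727, 25), Rational(-1, 2)), -1)) = Mul(-211663, Pow(Pow(-702, Rational(-1, 2)), -1)) = Mul(-211663, Pow(Mul(Rational(-1, 234), I, Pow(78, Rational(1, 2))), -1)) = Mul(-211663, Mul(3, I, Pow(78, Rational(1, 2)))) = Mul(-634989, I, Pow(78, Rational(1, 2)))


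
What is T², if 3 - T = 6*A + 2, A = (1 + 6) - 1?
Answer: 1225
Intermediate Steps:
A = 6 (A = 7 - 1 = 6)
T = -35 (T = 3 - (6*6 + 2) = 3 - (36 + 2) = 3 - 1*38 = 3 - 38 = -35)
T² = (-35)² = 1225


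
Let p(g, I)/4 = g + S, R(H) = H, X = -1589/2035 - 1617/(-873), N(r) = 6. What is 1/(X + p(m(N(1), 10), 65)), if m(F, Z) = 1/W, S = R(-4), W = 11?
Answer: -592185/8625154 ≈ -0.068658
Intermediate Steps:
X = 634466/592185 (X = -1589*1/2035 - 1617*(-1/873) = -1589/2035 + 539/291 = 634466/592185 ≈ 1.0714)
S = -4
m(F, Z) = 1/11
p(g, I) = -16 + 4*g (p(g, I) = 4*(g - 4) = 4*(-4 + g) = -16 + 4*g)
1/(X + p(m(N(1), 10), 65)) = 1/(634466/592185 + (-16 + 4*(1/11))) = 1/(634466/592185 + (-16 + 4/11)) = 1/(634466/592185 - 172/11) = 1/(-8625154/592185) = -592185/8625154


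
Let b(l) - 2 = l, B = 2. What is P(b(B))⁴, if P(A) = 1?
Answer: 1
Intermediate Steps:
b(l) = 2 + l
P(b(B))⁴ = 1⁴ = 1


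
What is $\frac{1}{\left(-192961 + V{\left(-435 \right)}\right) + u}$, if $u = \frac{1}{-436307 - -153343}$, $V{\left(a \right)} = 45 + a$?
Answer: $- \frac{282964}{54711372365} \approx -5.1719 \cdot 10^{-6}$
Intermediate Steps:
$u = - \frac{1}{282964}$ ($u = \frac{1}{-436307 + 153343} = \frac{1}{-282964} = - \frac{1}{282964} \approx -3.534 \cdot 10^{-6}$)
$\frac{1}{\left(-192961 + V{\left(-435 \right)}\right) + u} = \frac{1}{\left(-192961 + \left(45 - 435\right)\right) - \frac{1}{282964}} = \frac{1}{\left(-192961 - 390\right) - \frac{1}{282964}} = \frac{1}{-193351 - \frac{1}{282964}} = \frac{1}{- \frac{54711372365}{282964}} = - \frac{282964}{54711372365}$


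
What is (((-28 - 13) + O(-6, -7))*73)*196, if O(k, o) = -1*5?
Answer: -658168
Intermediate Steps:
O(k, o) = -5
(((-28 - 13) + O(-6, -7))*73)*196 = (((-28 - 13) - 5)*73)*196 = ((-41 - 5)*73)*196 = -46*73*196 = -3358*196 = -658168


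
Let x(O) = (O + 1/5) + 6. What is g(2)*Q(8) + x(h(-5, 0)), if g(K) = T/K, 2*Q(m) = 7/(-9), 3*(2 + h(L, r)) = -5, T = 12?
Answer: ⅕ ≈ 0.20000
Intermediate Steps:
h(L, r) = -11/3 (h(L, r) = -2 + (⅓)*(-5) = -2 - 5/3 = -11/3)
Q(m) = -7/18 (Q(m) = (7/(-9))/2 = (7*(-⅑))/2 = (½)*(-7/9) = -7/18)
g(K) = 12/K
x(O) = 31/5 + O (x(O) = (O + ⅕) + 6 = (⅕ + O) + 6 = 31/5 + O)
g(2)*Q(8) + x(h(-5, 0)) = (12/2)*(-7/18) + (31/5 - 11/3) = (12*(½))*(-7/18) + 38/15 = 6*(-7/18) + 38/15 = -7/3 + 38/15 = ⅕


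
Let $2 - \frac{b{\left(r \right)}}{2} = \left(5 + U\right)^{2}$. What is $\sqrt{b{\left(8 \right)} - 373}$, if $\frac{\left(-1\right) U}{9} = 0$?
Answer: $i \sqrt{419} \approx 20.469 i$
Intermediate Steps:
$U = 0$ ($U = \left(-9\right) 0 = 0$)
$b{\left(r \right)} = -46$ ($b{\left(r \right)} = 4 - 2 \left(5 + 0\right)^{2} = 4 - 2 \cdot 5^{2} = 4 - 50 = -46$)
$\sqrt{b{\left(8 \right)} - 373} = \sqrt{-46 - 373} = \sqrt{-419} = i \sqrt{419}$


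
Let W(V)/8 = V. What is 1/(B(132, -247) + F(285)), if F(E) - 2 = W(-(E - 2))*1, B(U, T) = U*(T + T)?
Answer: -1/67470 ≈ -1.4821e-5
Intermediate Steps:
B(U, T) = 2*T*U (B(U, T) = U*(2*T) = 2*T*U)
W(V) = 8*V
F(E) = 18 - 8*E (F(E) = 2 + (8*(-(E - 2)))*1 = 2 + (8*(-(-2 + E)))*1 = 2 + (8*(2 - E))*1 = 2 + (16 - 8*E)*1 = 2 + (16 - 8*E) = 18 - 8*E)
1/(B(132, -247) + F(285)) = 1/(2*(-247)*132 + (18 - 8*285)) = 1/(-65208 + (18 - 2280)) = 1/(-65208 - 2262) = 1/(-67470) = -1/67470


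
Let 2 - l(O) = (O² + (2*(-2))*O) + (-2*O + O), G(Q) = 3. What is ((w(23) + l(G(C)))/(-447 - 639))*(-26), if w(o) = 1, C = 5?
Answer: 39/181 ≈ 0.21547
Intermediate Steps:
l(O) = 2 - O² + 5*O (l(O) = 2 - ((O² + (2*(-2))*O) + (-2*O + O)) = 2 - ((O² - 4*O) - O) = 2 - (O² - 5*O) = 2 + (-O² + 5*O) = 2 - O² + 5*O)
((w(23) + l(G(C)))/(-447 - 639))*(-26) = ((1 + (2 - 1*3² + 5*3))/(-447 - 639))*(-26) = ((1 + (2 - 1*9 + 15))/(-1086))*(-26) = ((1 + (2 - 9 + 15))*(-1/1086))*(-26) = ((1 + 8)*(-1/1086))*(-26) = (9*(-1/1086))*(-26) = -3/362*(-26) = 39/181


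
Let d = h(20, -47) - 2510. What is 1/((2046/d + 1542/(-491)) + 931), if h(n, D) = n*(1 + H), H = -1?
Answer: 616205/571249352 ≈ 0.0010787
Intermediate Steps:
h(n, D) = 0 (h(n, D) = n*(1 - 1) = n*0 = 0)
d = -2510 (d = 0 - 2510 = -2510)
1/((2046/d + 1542/(-491)) + 931) = 1/((2046/(-2510) + 1542/(-491)) + 931) = 1/((2046*(-1/2510) + 1542*(-1/491)) + 931) = 1/((-1023/1255 - 1542/491) + 931) = 1/(-2437503/616205 + 931) = 1/(571249352/616205) = 616205/571249352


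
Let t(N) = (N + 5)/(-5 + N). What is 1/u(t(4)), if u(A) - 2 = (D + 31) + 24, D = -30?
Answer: 1/27 ≈ 0.037037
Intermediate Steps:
t(N) = (5 + N)/(-5 + N)
u(A) = 27 (u(A) = 2 + ((-30 + 31) + 24) = 2 + (1 + 24) = 2 + 25 = 27)
1/u(t(4)) = 1/27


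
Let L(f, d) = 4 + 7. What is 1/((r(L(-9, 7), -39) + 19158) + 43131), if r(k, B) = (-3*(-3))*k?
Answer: 1/62388 ≈ 1.6029e-5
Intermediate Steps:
L(f, d) = 11
r(k, B) = 9*k
1/((r(L(-9, 7), -39) + 19158) + 43131) = 1/((9*11 + 19158) + 43131) = 1/((99 + 19158) + 43131) = 1/(19257 + 43131) = 1/62388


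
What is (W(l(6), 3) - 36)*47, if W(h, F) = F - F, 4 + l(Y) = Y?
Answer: -1692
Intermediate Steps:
l(Y) = -4 + Y
W(h, F) = 0
(W(l(6), 3) - 36)*47 = (0 - 36)*47 = -36*47 = -1692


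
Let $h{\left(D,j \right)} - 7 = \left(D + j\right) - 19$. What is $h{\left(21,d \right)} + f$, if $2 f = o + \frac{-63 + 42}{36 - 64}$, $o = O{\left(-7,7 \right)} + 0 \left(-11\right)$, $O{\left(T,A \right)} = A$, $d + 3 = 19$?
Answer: $\frac{231}{8} \approx 28.875$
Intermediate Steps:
$d = 16$ ($d = -3 + 19 = 16$)
$h{\left(D,j \right)} = -12 + D + j$ ($h{\left(D,j \right)} = 7 - \left(19 - D - j\right) = 7 + \left(-19 + D + j\right) = -12 + D + j$)
$o = 7$ ($o = 7 + 0 \left(-11\right) = 7 + 0 = 7$)
$f = \frac{31}{8}$ ($f = \frac{7 + \frac{-63 + 42}{36 - 64}}{2} = \frac{7 - \frac{21}{-28}}{2} = \frac{7 - - \frac{3}{4}}{2} = \frac{7 + \frac{3}{4}}{2} = \frac{1}{2} \cdot \frac{31}{4} = \frac{31}{8} \approx 3.875$)
$h{\left(21,d \right)} + f = \left(-12 + 21 + 16\right) + \frac{31}{8} = 25 + \frac{31}{8} = \frac{231}{8}$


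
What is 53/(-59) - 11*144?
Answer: -93509/59 ≈ -1584.9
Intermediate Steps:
53/(-59) - 11*144 = 53*(-1/59) - 1584 = -53/59 - 1584 = -93509/59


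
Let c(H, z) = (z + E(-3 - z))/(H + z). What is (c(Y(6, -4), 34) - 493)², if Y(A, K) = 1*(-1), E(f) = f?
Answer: 29419776/121 ≈ 2.4314e+5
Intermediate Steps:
Y(A, K) = -1
c(H, z) = -3/(H + z) (c(H, z) = (z + (-3 - z))/(H + z) = -3/(H + z))
(c(Y(6, -4), 34) - 493)² = (-3/(-1 + 34) - 493)² = (-3/33 - 493)² = (-3*1/33 - 493)² = (-1/11 - 493)² = (-5424/11)² = 29419776/121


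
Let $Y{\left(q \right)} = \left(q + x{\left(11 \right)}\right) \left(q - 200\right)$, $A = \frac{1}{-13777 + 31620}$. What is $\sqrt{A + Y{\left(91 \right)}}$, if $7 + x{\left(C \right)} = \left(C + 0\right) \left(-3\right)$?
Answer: $\frac{2 i \sqrt{442458384487}}{17843} \approx 74.559 i$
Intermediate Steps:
$x{\left(C \right)} = -7 - 3 C$ ($x{\left(C \right)} = -7 + \left(C + 0\right) \left(-3\right) = -7 + C \left(-3\right) = -7 - 3 C$)
$A = \frac{1}{17843} \approx 5.6044 \cdot 10^{-5}$
$Y{\left(q \right)} = \left(-200 + q\right) \left(-40 + q\right)$ ($Y{\left(q \right)} = \left(q - 40\right) \left(q - 200\right) = \left(q - 40\right) \left(-200 + q\right) = \left(-40 + q\right) \left(-200 + q\right) = \left(-200 + q\right) \left(-40 + q\right)$)
$\sqrt{A + Y{\left(91 \right)}} = \sqrt{\frac{1}{17843} + \left(8000 + 91^{2} - 21840\right)} = \sqrt{\frac{1}{17843} + \left(8000 + 8281 - 21840\right)} = \sqrt{\frac{1}{17843} - 5559} = \sqrt{- \frac{99189236}{17843}} = \frac{2 i \sqrt{442458384487}}{17843}$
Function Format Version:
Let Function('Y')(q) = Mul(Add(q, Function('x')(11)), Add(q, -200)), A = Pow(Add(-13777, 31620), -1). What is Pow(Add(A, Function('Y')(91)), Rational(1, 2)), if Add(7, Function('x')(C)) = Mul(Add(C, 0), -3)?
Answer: Mul(Rational(2, 17843), I, Pow(442458384487, Rational(1, 2))) ≈ Mul(74.559, I)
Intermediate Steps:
Function('x')(C) = Add(-7, Mul(-3, C)) (Function('x')(C) = Add(-7, Mul(Add(C, 0), -3)) = Add(-7, Mul(C, -3)) = Add(-7, Mul(-3, C)))
A = Rational(1, 17843) (A = Pow(17843, -1) = Rational(1, 17843) ≈ 5.6044e-5)
Function('Y')(q) = Mul(Add(-200, q), Add(-40, q)) (Function('Y')(q) = Mul(Add(q, Add(-7, Mul(-3, 11))), Add(q, -200)) = Mul(Add(q, Add(-7, -33)), Add(-200, q)) = Mul(Add(q, -40), Add(-200, q)) = Mul(Add(-40, q), Add(-200, q)) = Mul(Add(-200, q), Add(-40, q)))
Pow(Add(A, Function('Y')(91)), Rational(1, 2)) = Pow(Add(Rational(1, 17843), Add(8000, Pow(91, 2), Mul(-240, 91))), Rational(1, 2)) = Pow(Add(Rational(1, 17843), Add(8000, 8281, -21840)), Rational(1, 2)) = Pow(Add(Rational(1, 17843), -5559), Rational(1, 2)) = Pow(Rational(-99189236, 17843), Rational(1, 2)) = Mul(Rational(2, 17843), I, Pow(442458384487, Rational(1, 2)))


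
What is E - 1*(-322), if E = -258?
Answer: 64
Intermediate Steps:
E - 1*(-322) = -258 - 1*(-322) = -258 + 322 = 64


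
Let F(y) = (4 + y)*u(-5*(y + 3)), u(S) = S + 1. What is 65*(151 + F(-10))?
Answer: -4225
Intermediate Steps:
u(S) = 1 + S
F(y) = (-14 - 5*y)*(4 + y) (F(y) = (4 + y)*(1 - 5*(y + 3)) = (4 + y)*(1 - 5*(3 + y)) = (4 + y)*(1 + (-15 - 5*y)) = (4 + y)*(-14 - 5*y) = (-14 - 5*y)*(4 + y))
65*(151 + F(-10)) = 65*(151 - (4 - 10)*(14 + 5*(-10))) = 65*(151 - 1*(-6)*(14 - 50)) = 65*(151 - 1*(-6)*(-36)) = 65*(151 - 216) = 65*(-65) = -4225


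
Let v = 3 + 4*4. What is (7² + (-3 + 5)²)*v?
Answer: 1007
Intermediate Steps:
v = 19 (v = 3 + 16 = 19)
(7² + (-3 + 5)²)*v = (7² + (-3 + 5)²)*19 = (49 + 2²)*19 = (49 + 4)*19 = 53*19 = 1007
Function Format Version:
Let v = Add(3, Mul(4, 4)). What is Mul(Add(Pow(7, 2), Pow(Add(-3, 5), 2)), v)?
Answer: 1007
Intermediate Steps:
v = 19 (v = Add(3, 16) = 19)
Mul(Add(Pow(7, 2), Pow(Add(-3, 5), 2)), v) = Mul(Add(Pow(7, 2), Pow(Add(-3, 5), 2)), 19) = Mul(Add(49, Pow(2, 2)), 19) = Mul(Add(49, 4), 19) = Mul(53, 19) = 1007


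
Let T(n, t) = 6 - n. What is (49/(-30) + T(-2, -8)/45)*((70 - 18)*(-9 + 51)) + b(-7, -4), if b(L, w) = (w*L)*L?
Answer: -50624/15 ≈ -3374.9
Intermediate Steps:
b(L, w) = w*L**2 (b(L, w) = (L*w)*L = w*L**2)
(49/(-30) + T(-2, -8)/45)*((70 - 18)*(-9 + 51)) + b(-7, -4) = (49/(-30) + (6 - 1*(-2))/45)*((70 - 18)*(-9 + 51)) - 4*(-7)**2 = (49*(-1/30) + (6 + 2)*(1/45))*(52*42) - 4*49 = (-49/30 + 8*(1/45))*2184 - 196 = (-49/30 + 8/45)*2184 - 196 = -131/90*2184 - 196 = -47684/15 - 196 = -50624/15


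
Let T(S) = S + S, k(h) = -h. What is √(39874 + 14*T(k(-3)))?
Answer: √39958 ≈ 199.90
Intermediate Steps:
T(S) = 2*S
√(39874 + 14*T(k(-3))) = √(39874 + 14*(2*(-1*(-3)))) = √(39874 + 14*(2*3)) = √(39874 + 14*6) = √(39874 + 84) = √39958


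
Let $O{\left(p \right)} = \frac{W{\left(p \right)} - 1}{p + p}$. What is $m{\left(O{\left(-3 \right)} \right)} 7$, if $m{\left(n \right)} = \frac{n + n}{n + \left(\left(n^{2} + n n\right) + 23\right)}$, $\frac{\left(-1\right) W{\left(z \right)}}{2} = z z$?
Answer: $\frac{399}{416} \approx 0.95914$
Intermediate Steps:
$W{\left(z \right)} = - 2 z^{2}$ ($W{\left(z \right)} = - 2 z z = - 2 z^{2}$)
$O{\left(p \right)} = \frac{-1 - 2 p^{2}}{2 p}$ ($O{\left(p \right)} = \frac{- 2 p^{2} - 1}{p + p} = \frac{-1 - 2 p^{2}}{2 p}$)
$m{\left(n \right)} = \frac{2 n}{23 + n + 2 n^{2}}$ ($m{\left(n \right)} = \frac{2 n}{n + \left(\left(n^{2} + n^{2}\right) + 23\right)} = \frac{2 n}{n + \left(2 n^{2} + 23\right)} = \frac{2 n}{n + \left(23 + 2 n^{2}\right)} = \frac{2 n}{23 + n + 2 n^{2}}$)
$m{\left(O{\left(-3 \right)} \right)} 7 = \frac{2 \left(\left(-1\right) \left(-3\right) - \frac{1}{2 \left(-3\right)}\right)}{23 - \left(-3 + \frac{1}{2 \left(-3\right)}\right) + 2 \left(\left(-1\right) \left(-3\right) - \frac{1}{2 \left(-3\right)}\right)^{2}} \cdot 7 = \frac{2 \left(3 - - \frac{1}{6}\right)}{23 + \left(3 - - \frac{1}{6}\right) + 2 \left(3 - - \frac{1}{6}\right)^{2}} \cdot 7 = \frac{2 \left(3 + \frac{1}{6}\right)}{23 + \left(3 + \frac{1}{6}\right) + 2 \left(3 + \frac{1}{6}\right)^{2}} \cdot 7 = 2 \cdot \frac{19}{6} \frac{1}{23 + \frac{19}{6} + 2 \left(\frac{19}{6}\right)^{2}} \cdot 7 = 2 \cdot \frac{19}{6} \frac{1}{23 + \frac{19}{6} + 2 \cdot \frac{361}{36}} \cdot 7 = 2 \cdot \frac{19}{6} \frac{1}{23 + \frac{19}{6} + \frac{361}{18}} \cdot 7 = 2 \cdot \frac{19}{6} \frac{1}{\frac{416}{9}} \cdot 7 = 2 \cdot \frac{19}{6} \cdot \frac{9}{416} \cdot 7 = \frac{57}{416} \cdot 7 = \frac{399}{416}$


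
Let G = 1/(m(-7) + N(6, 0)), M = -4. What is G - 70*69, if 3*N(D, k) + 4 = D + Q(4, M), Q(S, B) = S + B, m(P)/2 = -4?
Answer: -106263/22 ≈ -4830.1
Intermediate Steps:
m(P) = -8 (m(P) = 2*(-4) = -8)
Q(S, B) = B + S
N(D, k) = -4/3 + D/3 (N(D, k) = -4/3 + (D + (-4 + 4))/3 = -4/3 + (D + 0)/3 = -4/3 + D/3)
G = -3/22 (G = 1/(-8 + (-4/3 + (⅓)*6)) = 1/(-8 + (-4/3 + 2)) = 1/(-8 + ⅔) = 1/(-22/3) = -3/22 ≈ -0.13636)
G - 70*69 = -3/22 - 70*69 = -3/22 - 4830 = -106263/22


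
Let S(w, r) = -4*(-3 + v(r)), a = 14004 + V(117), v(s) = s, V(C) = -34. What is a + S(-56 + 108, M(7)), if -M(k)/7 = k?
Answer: 14178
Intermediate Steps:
M(k) = -7*k
a = 13970 (a = 14004 - 34 = 13970)
S(w, r) = 12 - 4*r (S(w, r) = -4*(-3 + r) = 12 - 4*r)
a + S(-56 + 108, M(7)) = 13970 + (12 - (-28)*7) = 13970 + (12 - 4*(-49)) = 13970 + (12 + 196) = 13970 + 208 = 14178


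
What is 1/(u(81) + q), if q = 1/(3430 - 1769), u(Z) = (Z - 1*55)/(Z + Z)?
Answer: 134541/21674 ≈ 6.2075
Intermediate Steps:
u(Z) = (-55 + Z)/(2*Z) (u(Z) = (Z - 55)/((2*Z)) = (-55 + Z)*(1/(2*Z)) = (-55 + Z)/(2*Z))
q = 1/1661 ≈ 0.00060205
1/(u(81) + q) = 1/((½)*(-55 + 81)/81 + 1/1661) = 1/((½)*(1/81)*26 + 1/1661) = 1/(13/81 + 1/1661) = 1/(21674/134541) = 134541/21674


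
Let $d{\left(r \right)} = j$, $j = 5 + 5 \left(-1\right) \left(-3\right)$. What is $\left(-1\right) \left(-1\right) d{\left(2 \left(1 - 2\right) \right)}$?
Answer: $20$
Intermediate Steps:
$j = 20$ ($j = 5 - -15 = 5 + 15 = 20$)
$d{\left(r \right)} = 20$
$\left(-1\right) \left(-1\right) d{\left(2 \left(1 - 2\right) \right)} = \left(-1\right) \left(-1\right) 20 = 1 \cdot 20 = 20$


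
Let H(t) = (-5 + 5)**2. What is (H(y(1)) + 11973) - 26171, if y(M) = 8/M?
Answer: -14198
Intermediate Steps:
H(t) = 0 (H(t) = 0**2 = 0)
(H(y(1)) + 11973) - 26171 = (0 + 11973) - 26171 = 11973 - 26171 = -14198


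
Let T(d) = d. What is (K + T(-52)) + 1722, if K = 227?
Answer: 1897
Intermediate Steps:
(K + T(-52)) + 1722 = (227 - 52) + 1722 = 175 + 1722 = 1897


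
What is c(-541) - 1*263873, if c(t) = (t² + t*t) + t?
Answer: 320948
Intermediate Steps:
c(t) = t + 2*t² (c(t) = (t² + t²) + t = 2*t² + t = t + 2*t²)
c(-541) - 1*263873 = -541*(1 + 2*(-541)) - 1*263873 = -541*(1 - 1082) - 263873 = -541*(-1081) - 263873 = 584821 - 263873 = 320948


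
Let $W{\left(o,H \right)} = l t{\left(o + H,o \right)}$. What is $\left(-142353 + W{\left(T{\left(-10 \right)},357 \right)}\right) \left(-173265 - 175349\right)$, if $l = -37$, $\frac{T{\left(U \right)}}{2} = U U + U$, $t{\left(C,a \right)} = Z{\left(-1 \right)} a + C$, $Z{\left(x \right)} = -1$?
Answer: $54231091068$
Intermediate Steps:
$t{\left(C,a \right)} = C - a$ ($t{\left(C,a \right)} = - a + C = C - a$)
$T{\left(U \right)} = 2 U + 2 U^{2}$ ($T{\left(U \right)} = 2 \left(U U + U\right) = 2 \left(U^{2} + U\right) = 2 \left(U + U^{2}\right) = 2 U + 2 U^{2}$)
$W{\left(o,H \right)} = - 37 H$ ($W{\left(o,H \right)} = - 37 \left(\left(o + H\right) - o\right) = - 37 \left(\left(H + o\right) - o\right) = - 37 H$)
$\left(-142353 + W{\left(T{\left(-10 \right)},357 \right)}\right) \left(-173265 - 175349\right) = \left(-142353 - 13209\right) \left(-173265 - 175349\right) = \left(-142353 - 13209\right) \left(-348614\right) = \left(-155562\right) \left(-348614\right) = 54231091068$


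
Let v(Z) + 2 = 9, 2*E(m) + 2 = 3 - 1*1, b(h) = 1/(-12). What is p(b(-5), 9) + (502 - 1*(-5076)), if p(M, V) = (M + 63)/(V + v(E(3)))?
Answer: 1071731/192 ≈ 5581.9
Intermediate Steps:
b(h) = -1/12
E(m) = 0 (E(m) = -1 + (3 - 1*1)/2 = -1 + (3 - 1)/2 = -1 + (1/2)*2 = -1 + 1 = 0)
v(Z) = 7 (v(Z) = -2 + 9 = 7)
p(M, V) = (63 + M)/(7 + V) (p(M, V) = (M + 63)/(V + 7) = (63 + M)/(7 + V))
p(b(-5), 9) + (502 - 1*(-5076)) = (63 - 1/12)/(7 + 9) + (502 - 1*(-5076)) = (755/12)/16 + (502 + 5076) = (1/16)*(755/12) + 5578 = 755/192 + 5578 = 1071731/192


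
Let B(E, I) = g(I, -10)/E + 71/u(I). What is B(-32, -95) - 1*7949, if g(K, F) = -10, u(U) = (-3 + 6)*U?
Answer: -36247151/4560 ≈ -7948.9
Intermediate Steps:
u(U) = 3*U
B(E, I) = -10/E + 71/(3*I) (B(E, I) = -10/E + 71/((3*I)) = -10/E + 71*(1/(3*I)) = -10/E + 71/(3*I))
B(-32, -95) - 1*7949 = (-10/(-32) + (71/3)/(-95)) - 1*7949 = (-10*(-1/32) + (71/3)*(-1/95)) - 7949 = (5/16 - 71/285) - 7949 = 289/4560 - 7949 = -36247151/4560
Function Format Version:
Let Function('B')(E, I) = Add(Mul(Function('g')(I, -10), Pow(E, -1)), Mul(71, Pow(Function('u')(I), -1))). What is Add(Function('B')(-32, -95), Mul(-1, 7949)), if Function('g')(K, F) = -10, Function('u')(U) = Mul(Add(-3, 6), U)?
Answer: Rational(-36247151, 4560) ≈ -7948.9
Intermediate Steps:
Function('u')(U) = Mul(3, U)
Function('B')(E, I) = Add(Mul(-10, Pow(E, -1)), Mul(Rational(71, 3), Pow(I, -1))) (Function('B')(E, I) = Add(Mul(-10, Pow(E, -1)), Mul(71, Pow(Mul(3, I), -1))) = Add(Mul(-10, Pow(E, -1)), Mul(71, Mul(Rational(1, 3), Pow(I, -1)))) = Add(Mul(-10, Pow(E, -1)), Mul(Rational(71, 3), Pow(I, -1))))
Add(Function('B')(-32, -95), Mul(-1, 7949)) = Add(Add(Mul(-10, Pow(-32, -1)), Mul(Rational(71, 3), Pow(-95, -1))), Mul(-1, 7949)) = Add(Add(Mul(-10, Rational(-1, 32)), Mul(Rational(71, 3), Rational(-1, 95))), -7949) = Add(Add(Rational(5, 16), Rational(-71, 285)), -7949) = Add(Rational(289, 4560), -7949) = Rational(-36247151, 4560)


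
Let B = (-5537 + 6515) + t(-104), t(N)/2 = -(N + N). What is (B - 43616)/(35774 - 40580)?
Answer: 7037/801 ≈ 8.7853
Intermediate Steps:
t(N) = -4*N (t(N) = 2*(-(N + N)) = 2*(-2*N) = -4*N)
B = 1394 (B = (-5537 + 6515) - 4*(-104) = 978 + 416 = 1394)
(B - 43616)/(35774 - 40580) = (1394 - 43616)/(35774 - 40580) = -42222/(-4806) = -42222*(-1/4806) = 7037/801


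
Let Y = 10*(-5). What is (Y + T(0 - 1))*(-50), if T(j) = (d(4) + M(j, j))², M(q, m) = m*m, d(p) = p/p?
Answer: 2300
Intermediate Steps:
d(p) = 1
M(q, m) = m²
Y = -50
T(j) = (1 + j²)²
(Y + T(0 - 1))*(-50) = (-50 + (1 + (0 - 1)²)²)*(-50) = (-50 + (1 + (-1)²)²)*(-50) = (-50 + (1 + 1)²)*(-50) = (-50 + 2²)*(-50) = (-50 + 4)*(-50) = -46*(-50) = 2300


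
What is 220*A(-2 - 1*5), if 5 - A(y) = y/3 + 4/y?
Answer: 36520/21 ≈ 1739.0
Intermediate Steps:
A(y) = 5 - 4/y - y/3 (A(y) = 5 - (y/3 + 4/y) = 5 - (4/y + y/3) = 5 + (-4/y - y/3) = 5 - 4/y - y/3)
220*A(-2 - 1*5) = 220*(5 - 4/(-2 - 1*5) - (-2 - 1*5)/3) = 220*(5 - 4/(-2 - 5) - (-2 - 5)/3) = 220*(5 - 4/(-7) - ⅓*(-7)) = 220*(5 - 4*(-⅐) + 7/3) = 220*(5 + 4/7 + 7/3) = 220*(166/21) = 36520/21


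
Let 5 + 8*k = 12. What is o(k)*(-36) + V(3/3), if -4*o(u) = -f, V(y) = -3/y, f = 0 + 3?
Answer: -30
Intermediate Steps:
k = 7/8 (k = -5/8 + (1/8)*12 = -5/8 + 3/2 = 7/8 ≈ 0.87500)
f = 3
o(u) = 3/4 (o(u) = -(-1)*3/4 = -1/4*(-3) = 3/4)
o(k)*(-36) + V(3/3) = (3/4)*(-36) - 3/1 = -27 - 3/1 = -27 - 3*1 = -27 - 3 = -30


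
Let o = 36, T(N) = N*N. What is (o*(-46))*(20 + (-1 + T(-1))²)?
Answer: -33120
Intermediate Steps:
T(N) = N²
(o*(-46))*(20 + (-1 + T(-1))²) = (36*(-46))*(20 + (-1 + (-1)²)²) = -1656*(20 + (-1 + 1)²) = -1656*(20 + 0²) = -1656*(20 + 0) = -1656*20 = -33120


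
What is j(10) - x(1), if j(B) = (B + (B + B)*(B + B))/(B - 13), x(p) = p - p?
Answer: -410/3 ≈ -136.67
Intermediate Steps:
x(p) = 0
j(B) = (B + 4*B²)/(-13 + B) (j(B) = (B + (2*B)*(2*B))/(-13 + B) = (B + 4*B²)/(-13 + B))
j(10) - x(1) = 10*(1 + 4*10)/(-13 + 10) - 1*0 = 10*(1 + 40)/(-3) + 0 = 10*(-⅓)*41 + 0 = -410/3 + 0 = -410/3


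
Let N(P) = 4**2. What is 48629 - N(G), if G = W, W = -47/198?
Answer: 48613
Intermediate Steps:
W = -47/198 (W = -47*1/198 = -47/198 ≈ -0.23737)
G = -47/198 ≈ -0.23737
N(P) = 16
48629 - N(G) = 48629 - 1*16 = 48629 - 16 = 48613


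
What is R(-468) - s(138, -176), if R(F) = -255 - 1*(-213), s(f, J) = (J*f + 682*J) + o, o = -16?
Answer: 144294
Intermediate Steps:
s(f, J) = -16 + 682*J + J*f (s(f, J) = (J*f + 682*J) - 16 = (682*J + J*f) - 16 = -16 + 682*J + J*f)
R(F) = -42 (R(F) = -255 + 213 = -42)
R(-468) - s(138, -176) = -42 - (-16 + 682*(-176) - 176*138) = -42 - (-16 - 120032 - 24288) = -42 - 1*(-144336) = -42 + 144336 = 144294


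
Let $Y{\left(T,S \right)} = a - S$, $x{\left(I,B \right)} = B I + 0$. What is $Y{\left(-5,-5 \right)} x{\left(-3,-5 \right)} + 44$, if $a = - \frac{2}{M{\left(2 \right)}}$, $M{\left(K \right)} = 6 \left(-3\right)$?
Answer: $\frac{362}{3} \approx 120.67$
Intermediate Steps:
$M{\left(K \right)} = -18$
$a = \frac{1}{9}$ ($a = - \frac{2}{-18} = \left(-2\right) \left(- \frac{1}{18}\right) = \frac{1}{9} \approx 0.11111$)
$x{\left(I,B \right)} = B I$
$Y{\left(T,S \right)} = \frac{1}{9} - S$
$Y{\left(-5,-5 \right)} x{\left(-3,-5 \right)} + 44 = \left(\frac{1}{9} - -5\right) \left(\left(-5\right) \left(-3\right)\right) + 44 = \left(\frac{1}{9} + 5\right) 15 + 44 = \frac{46}{9} \cdot 15 + 44 = \frac{230}{3} + 44 = \frac{362}{3}$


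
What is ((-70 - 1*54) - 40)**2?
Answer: 26896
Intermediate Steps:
((-70 - 1*54) - 40)**2 = ((-70 - 54) - 40)**2 = (-124 - 40)**2 = (-164)**2 = 26896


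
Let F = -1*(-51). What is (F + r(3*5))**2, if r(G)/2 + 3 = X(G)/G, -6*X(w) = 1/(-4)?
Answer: 65626201/32400 ≈ 2025.5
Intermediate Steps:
X(w) = 1/24 (X(w) = -1/6/(-4) = -1/6*(-1/4) = 1/24)
r(G) = -6 + 1/(12*G) (r(G) = -6 + 2*(1/(24*G)) = -6 + 1/(12*G))
F = 51
(F + r(3*5))**2 = (51 + (-6 + 1/(12*((3*5)))))**2 = (51 + (-6 + (1/12)/15))**2 = (51 + (-6 + (1/12)*(1/15)))**2 = (51 + (-6 + 1/180))**2 = (51 - 1079/180)**2 = (8101/180)**2 = 65626201/32400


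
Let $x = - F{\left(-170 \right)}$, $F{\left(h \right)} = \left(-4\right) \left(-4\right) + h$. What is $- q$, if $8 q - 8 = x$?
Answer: $- \frac{81}{4} \approx -20.25$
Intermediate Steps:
$F{\left(h \right)} = 16 + h$
$x = 154$ ($x = - (16 - 170) = \left(-1\right) \left(-154\right) = 154$)
$q = \frac{81}{4}$ ($q = 1 + \frac{1}{8} \cdot 154 = 1 + \frac{77}{4} = \frac{81}{4} \approx 20.25$)
$- q = \left(-1\right) \frac{81}{4} = - \frac{81}{4}$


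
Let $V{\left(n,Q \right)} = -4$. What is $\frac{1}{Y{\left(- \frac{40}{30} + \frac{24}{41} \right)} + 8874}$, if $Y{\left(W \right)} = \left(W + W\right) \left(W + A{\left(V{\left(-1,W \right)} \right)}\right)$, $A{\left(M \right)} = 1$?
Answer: $\frac{15129}{134249042} \approx 0.00011269$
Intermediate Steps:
$Y{\left(W \right)} = 2 W \left(1 + W\right)$ ($Y{\left(W \right)} = \left(W + W\right) \left(W + 1\right) = 2 W \left(1 + W\right)$)
$\frac{1}{Y{\left(- \frac{40}{30} + \frac{24}{41} \right)} + 8874} = \frac{1}{2 \left(- \frac{40}{30} + \frac{24}{41}\right) \left(1 + \left(- \frac{40}{30} + \frac{24}{41}\right)\right) + 8874} = \frac{1}{2 \left(\left(-40\right) \frac{1}{30} + 24 \cdot \frac{1}{41}\right) \left(1 + \left(\left(-40\right) \frac{1}{30} + 24 \cdot \frac{1}{41}\right)\right) + 8874} = \frac{1}{2 \left(- \frac{4}{3} + \frac{24}{41}\right) \left(1 + \left(- \frac{4}{3} + \frac{24}{41}\right)\right) + 8874} = \frac{1}{2 \left(- \frac{92}{123}\right) \left(1 - \frac{92}{123}\right) + 8874} = \frac{1}{2 \left(- \frac{92}{123}\right) \frac{31}{123} + 8874} = \frac{1}{- \frac{5704}{15129} + 8874} = \frac{1}{\frac{134249042}{15129}} = \frac{15129}{134249042}$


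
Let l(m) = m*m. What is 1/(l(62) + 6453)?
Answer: 1/10297 ≈ 9.7116e-5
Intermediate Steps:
l(m) = m²
1/(l(62) + 6453) = 1/(62² + 6453) = 1/(3844 + 6453) = 1/10297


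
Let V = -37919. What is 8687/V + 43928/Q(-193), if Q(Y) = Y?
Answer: -238197489/1045481 ≈ -227.84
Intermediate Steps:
8687/V + 43928/Q(-193) = 8687/(-37919) + 43928/(-193) = 8687*(-1/37919) + 43928*(-1/193) = -1241/5417 - 43928/193 = -238197489/1045481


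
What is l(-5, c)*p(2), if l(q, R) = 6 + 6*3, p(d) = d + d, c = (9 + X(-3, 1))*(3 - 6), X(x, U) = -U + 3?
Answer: 96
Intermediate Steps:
X(x, U) = 3 - U
c = -33 (c = (9 + (3 - 1*1))*(3 - 6) = (9 + (3 - 1))*(-3) = (9 + 2)*(-3) = 11*(-3) = -33)
p(d) = 2*d
l(q, R) = 24 (l(q, R) = 6 + 18 = 24)
l(-5, c)*p(2) = 24*(2*2) = 24*4 = 96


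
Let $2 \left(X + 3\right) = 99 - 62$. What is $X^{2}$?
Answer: $\frac{961}{4} \approx 240.25$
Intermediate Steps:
$X = \frac{31}{2}$ ($X = -3 + \frac{99 - 62}{2} = -3 + \frac{1}{2} \cdot 37 = -3 + \frac{37}{2} = \frac{31}{2} \approx 15.5$)
$X^{2} = \left(\frac{31}{2}\right)^{2} = \frac{961}{4}$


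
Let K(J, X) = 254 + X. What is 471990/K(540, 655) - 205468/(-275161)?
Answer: 43353336934/83373783 ≈ 519.99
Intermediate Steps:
471990/K(540, 655) - 205468/(-275161) = 471990/(254 + 655) - 205468/(-275161) = 471990/909 - 205468*(-1/275161) = 471990*(1/909) + 205468/275161 = 157330/303 + 205468/275161 = 43353336934/83373783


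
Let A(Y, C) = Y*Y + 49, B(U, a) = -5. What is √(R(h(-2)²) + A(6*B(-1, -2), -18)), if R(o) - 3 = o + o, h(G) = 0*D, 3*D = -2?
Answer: 2*√238 ≈ 30.854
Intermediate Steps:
D = -⅔ (D = (⅓)*(-2) = -⅔ ≈ -0.66667)
h(G) = 0 (h(G) = 0*(-⅔) = 0)
A(Y, C) = 49 + Y² (A(Y, C) = Y² + 49 = 49 + Y²)
R(o) = 3 + 2*o (R(o) = 3 + (o + o) = 3 + 2*o)
√(R(h(-2)²) + A(6*B(-1, -2), -18)) = √((3 + 2*0²) + (49 + (6*(-5))²)) = √((3 + 2*0) + (49 + (-30)²)) = √((3 + 0) + (49 + 900)) = √(3 + 949) = √952 = 2*√238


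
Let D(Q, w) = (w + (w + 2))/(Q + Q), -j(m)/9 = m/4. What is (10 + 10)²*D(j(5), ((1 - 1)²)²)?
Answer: -320/9 ≈ -35.556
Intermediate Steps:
j(m) = -9*m/4
D(Q, w) = (2 + 2*w)/(2*Q) (D(Q, w) = (w + (2 + w))/((2*Q)) = (2 + 2*w)*(1/(2*Q)) = (2 + 2*w)/(2*Q))
(10 + 10)²*D(j(5), ((1 - 1)²)²) = (10 + 10)²*((1 + ((1 - 1)²)²)/((-9/4*5))) = 20²*((1 + (0²)²)/(-45/4)) = 400*(-4*(1 + 0²)/45) = 400*(-4*(1 + 0)/45) = 400*(-4/45*1) = 400*(-4/45) = -320/9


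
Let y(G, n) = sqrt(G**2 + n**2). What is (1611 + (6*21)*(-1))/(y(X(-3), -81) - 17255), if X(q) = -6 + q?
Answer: -25623675/297728383 - 13365*sqrt(82)/297728383 ≈ -0.086470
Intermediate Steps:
(1611 + (6*21)*(-1))/(y(X(-3), -81) - 17255) = (1611 + (6*21)*(-1))/(sqrt((-6 - 3)**2 + (-81)**2) - 17255) = (1611 + 126*(-1))/(sqrt((-9)**2 + 6561) - 17255) = (1611 - 126)/(sqrt(81 + 6561) - 17255) = 1485/(sqrt(6642) - 17255) = 1485/(9*sqrt(82) - 17255) = 1485/(-17255 + 9*sqrt(82))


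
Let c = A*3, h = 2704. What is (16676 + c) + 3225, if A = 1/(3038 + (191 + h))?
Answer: 118072636/5933 ≈ 19901.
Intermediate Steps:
A = 1/5933 (A = 1/(3038 + (191 + 2704)) = 1/(3038 + 2895) = 1/5933 ≈ 0.00016855)
c = 3/5933 (c = (1/5933)*3 = 3/5933 ≈ 0.00050565)
(16676 + c) + 3225 = (16676 + 3/5933) + 3225 = 98938711/5933 + 3225 = 118072636/5933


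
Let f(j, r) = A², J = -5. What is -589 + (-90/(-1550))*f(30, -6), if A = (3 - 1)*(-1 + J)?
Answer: -89999/155 ≈ -580.64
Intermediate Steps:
A = -12 (A = (3 - 1)*(-1 - 5) = 2*(-6) = -12)
f(j, r) = 144 (f(j, r) = (-12)² = 144)
-589 + (-90/(-1550))*f(30, -6) = -589 - 90/(-1550)*144 = -589 - 90*(-1/1550)*144 = -589 + (9/155)*144 = -589 + 1296/155 = -89999/155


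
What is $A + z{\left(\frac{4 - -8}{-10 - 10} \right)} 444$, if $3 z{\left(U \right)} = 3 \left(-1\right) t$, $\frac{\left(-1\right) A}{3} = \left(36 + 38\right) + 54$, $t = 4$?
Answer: $-2160$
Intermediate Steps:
$A = -384$ ($A = - 3 \left(\left(36 + 38\right) + 54\right) = - 3 \left(74 + 54\right) = \left(-3\right) 128 = -384$)
$z{\left(U \right)} = -4$ ($z{\left(U \right)} = \frac{3 \left(-1\right) 4}{3} = \frac{\left(-3\right) 4}{3} = \frac{1}{3} \left(-12\right) = -4$)
$A + z{\left(\frac{4 - -8}{-10 - 10} \right)} 444 = -384 - 1776 = -2160$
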